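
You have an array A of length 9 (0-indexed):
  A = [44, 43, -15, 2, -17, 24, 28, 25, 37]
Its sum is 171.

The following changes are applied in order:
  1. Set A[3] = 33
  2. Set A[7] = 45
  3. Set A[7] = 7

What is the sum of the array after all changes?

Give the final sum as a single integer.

Answer: 184

Derivation:
Initial sum: 171
Change 1: A[3] 2 -> 33, delta = 31, sum = 202
Change 2: A[7] 25 -> 45, delta = 20, sum = 222
Change 3: A[7] 45 -> 7, delta = -38, sum = 184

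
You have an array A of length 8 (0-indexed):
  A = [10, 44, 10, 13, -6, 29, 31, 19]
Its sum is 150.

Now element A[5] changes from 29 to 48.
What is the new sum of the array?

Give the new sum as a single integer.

Answer: 169

Derivation:
Old value at index 5: 29
New value at index 5: 48
Delta = 48 - 29 = 19
New sum = old_sum + delta = 150 + (19) = 169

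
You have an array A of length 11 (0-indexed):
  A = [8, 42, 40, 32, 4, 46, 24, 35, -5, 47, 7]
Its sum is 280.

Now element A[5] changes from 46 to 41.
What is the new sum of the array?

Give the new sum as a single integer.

Old value at index 5: 46
New value at index 5: 41
Delta = 41 - 46 = -5
New sum = old_sum + delta = 280 + (-5) = 275

Answer: 275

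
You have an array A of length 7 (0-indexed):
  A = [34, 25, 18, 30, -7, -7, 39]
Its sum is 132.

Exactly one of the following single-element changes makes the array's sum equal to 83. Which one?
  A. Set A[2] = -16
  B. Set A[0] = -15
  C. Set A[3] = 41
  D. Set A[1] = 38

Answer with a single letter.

Option A: A[2] 18->-16, delta=-34, new_sum=132+(-34)=98
Option B: A[0] 34->-15, delta=-49, new_sum=132+(-49)=83 <-- matches target
Option C: A[3] 30->41, delta=11, new_sum=132+(11)=143
Option D: A[1] 25->38, delta=13, new_sum=132+(13)=145

Answer: B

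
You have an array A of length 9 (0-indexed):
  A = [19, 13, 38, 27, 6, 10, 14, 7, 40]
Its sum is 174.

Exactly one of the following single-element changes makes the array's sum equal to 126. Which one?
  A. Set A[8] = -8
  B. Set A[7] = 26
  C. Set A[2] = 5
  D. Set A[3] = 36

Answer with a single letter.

Answer: A

Derivation:
Option A: A[8] 40->-8, delta=-48, new_sum=174+(-48)=126 <-- matches target
Option B: A[7] 7->26, delta=19, new_sum=174+(19)=193
Option C: A[2] 38->5, delta=-33, new_sum=174+(-33)=141
Option D: A[3] 27->36, delta=9, new_sum=174+(9)=183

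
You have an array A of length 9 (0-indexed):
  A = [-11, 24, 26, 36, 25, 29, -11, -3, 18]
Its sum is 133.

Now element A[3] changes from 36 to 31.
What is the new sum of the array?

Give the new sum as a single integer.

Answer: 128

Derivation:
Old value at index 3: 36
New value at index 3: 31
Delta = 31 - 36 = -5
New sum = old_sum + delta = 133 + (-5) = 128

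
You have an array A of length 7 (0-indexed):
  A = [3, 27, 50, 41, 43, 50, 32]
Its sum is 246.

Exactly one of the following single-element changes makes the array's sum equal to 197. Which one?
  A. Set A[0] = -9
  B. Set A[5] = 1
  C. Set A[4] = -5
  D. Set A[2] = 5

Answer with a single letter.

Answer: B

Derivation:
Option A: A[0] 3->-9, delta=-12, new_sum=246+(-12)=234
Option B: A[5] 50->1, delta=-49, new_sum=246+(-49)=197 <-- matches target
Option C: A[4] 43->-5, delta=-48, new_sum=246+(-48)=198
Option D: A[2] 50->5, delta=-45, new_sum=246+(-45)=201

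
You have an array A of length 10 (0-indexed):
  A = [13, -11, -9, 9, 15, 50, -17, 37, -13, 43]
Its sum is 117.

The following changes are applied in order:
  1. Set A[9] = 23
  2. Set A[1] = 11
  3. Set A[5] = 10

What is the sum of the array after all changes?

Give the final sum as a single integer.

Initial sum: 117
Change 1: A[9] 43 -> 23, delta = -20, sum = 97
Change 2: A[1] -11 -> 11, delta = 22, sum = 119
Change 3: A[5] 50 -> 10, delta = -40, sum = 79

Answer: 79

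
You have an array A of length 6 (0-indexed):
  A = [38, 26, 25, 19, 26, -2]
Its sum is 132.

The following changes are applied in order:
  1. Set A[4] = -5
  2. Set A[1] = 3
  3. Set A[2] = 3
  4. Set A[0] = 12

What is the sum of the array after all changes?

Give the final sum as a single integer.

Initial sum: 132
Change 1: A[4] 26 -> -5, delta = -31, sum = 101
Change 2: A[1] 26 -> 3, delta = -23, sum = 78
Change 3: A[2] 25 -> 3, delta = -22, sum = 56
Change 4: A[0] 38 -> 12, delta = -26, sum = 30

Answer: 30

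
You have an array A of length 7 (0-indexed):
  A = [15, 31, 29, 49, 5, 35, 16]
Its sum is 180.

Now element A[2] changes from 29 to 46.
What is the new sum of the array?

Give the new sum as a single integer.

Old value at index 2: 29
New value at index 2: 46
Delta = 46 - 29 = 17
New sum = old_sum + delta = 180 + (17) = 197

Answer: 197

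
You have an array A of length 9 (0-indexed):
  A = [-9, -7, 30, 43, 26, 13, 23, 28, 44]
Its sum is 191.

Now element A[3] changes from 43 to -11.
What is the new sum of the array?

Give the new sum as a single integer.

Old value at index 3: 43
New value at index 3: -11
Delta = -11 - 43 = -54
New sum = old_sum + delta = 191 + (-54) = 137

Answer: 137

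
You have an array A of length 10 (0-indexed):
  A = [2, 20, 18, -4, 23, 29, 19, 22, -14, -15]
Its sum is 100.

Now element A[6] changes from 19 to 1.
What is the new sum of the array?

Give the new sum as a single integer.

Answer: 82

Derivation:
Old value at index 6: 19
New value at index 6: 1
Delta = 1 - 19 = -18
New sum = old_sum + delta = 100 + (-18) = 82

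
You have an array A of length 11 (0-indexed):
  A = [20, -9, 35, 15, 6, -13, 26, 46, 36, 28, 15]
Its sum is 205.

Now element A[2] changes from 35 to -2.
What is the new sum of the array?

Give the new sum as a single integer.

Answer: 168

Derivation:
Old value at index 2: 35
New value at index 2: -2
Delta = -2 - 35 = -37
New sum = old_sum + delta = 205 + (-37) = 168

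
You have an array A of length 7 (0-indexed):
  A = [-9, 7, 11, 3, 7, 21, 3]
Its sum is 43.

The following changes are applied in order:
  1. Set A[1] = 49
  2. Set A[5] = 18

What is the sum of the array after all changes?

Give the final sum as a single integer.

Initial sum: 43
Change 1: A[1] 7 -> 49, delta = 42, sum = 85
Change 2: A[5] 21 -> 18, delta = -3, sum = 82

Answer: 82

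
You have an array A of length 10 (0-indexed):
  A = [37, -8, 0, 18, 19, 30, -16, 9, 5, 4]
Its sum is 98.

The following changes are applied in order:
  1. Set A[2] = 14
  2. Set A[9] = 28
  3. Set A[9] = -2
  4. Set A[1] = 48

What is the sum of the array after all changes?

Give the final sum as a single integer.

Initial sum: 98
Change 1: A[2] 0 -> 14, delta = 14, sum = 112
Change 2: A[9] 4 -> 28, delta = 24, sum = 136
Change 3: A[9] 28 -> -2, delta = -30, sum = 106
Change 4: A[1] -8 -> 48, delta = 56, sum = 162

Answer: 162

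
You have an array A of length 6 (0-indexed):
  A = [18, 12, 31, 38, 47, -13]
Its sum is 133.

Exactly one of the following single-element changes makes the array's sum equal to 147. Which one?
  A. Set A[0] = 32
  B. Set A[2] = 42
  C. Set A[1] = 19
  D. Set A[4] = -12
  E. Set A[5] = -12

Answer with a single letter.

Option A: A[0] 18->32, delta=14, new_sum=133+(14)=147 <-- matches target
Option B: A[2] 31->42, delta=11, new_sum=133+(11)=144
Option C: A[1] 12->19, delta=7, new_sum=133+(7)=140
Option D: A[4] 47->-12, delta=-59, new_sum=133+(-59)=74
Option E: A[5] -13->-12, delta=1, new_sum=133+(1)=134

Answer: A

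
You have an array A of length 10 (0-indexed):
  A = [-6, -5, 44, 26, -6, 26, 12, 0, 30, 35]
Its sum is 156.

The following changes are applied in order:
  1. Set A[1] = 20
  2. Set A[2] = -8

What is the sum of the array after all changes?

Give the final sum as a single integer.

Answer: 129

Derivation:
Initial sum: 156
Change 1: A[1] -5 -> 20, delta = 25, sum = 181
Change 2: A[2] 44 -> -8, delta = -52, sum = 129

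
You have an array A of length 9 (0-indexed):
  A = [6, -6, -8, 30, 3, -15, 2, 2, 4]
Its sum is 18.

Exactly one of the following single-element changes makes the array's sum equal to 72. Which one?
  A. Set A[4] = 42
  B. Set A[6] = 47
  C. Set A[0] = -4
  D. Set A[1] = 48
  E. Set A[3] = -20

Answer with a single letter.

Option A: A[4] 3->42, delta=39, new_sum=18+(39)=57
Option B: A[6] 2->47, delta=45, new_sum=18+(45)=63
Option C: A[0] 6->-4, delta=-10, new_sum=18+(-10)=8
Option D: A[1] -6->48, delta=54, new_sum=18+(54)=72 <-- matches target
Option E: A[3] 30->-20, delta=-50, new_sum=18+(-50)=-32

Answer: D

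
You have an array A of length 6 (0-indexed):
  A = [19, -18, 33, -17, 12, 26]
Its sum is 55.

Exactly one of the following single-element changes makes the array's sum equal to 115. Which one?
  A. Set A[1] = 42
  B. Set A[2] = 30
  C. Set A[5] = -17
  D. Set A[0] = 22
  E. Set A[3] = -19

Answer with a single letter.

Option A: A[1] -18->42, delta=60, new_sum=55+(60)=115 <-- matches target
Option B: A[2] 33->30, delta=-3, new_sum=55+(-3)=52
Option C: A[5] 26->-17, delta=-43, new_sum=55+(-43)=12
Option D: A[0] 19->22, delta=3, new_sum=55+(3)=58
Option E: A[3] -17->-19, delta=-2, new_sum=55+(-2)=53

Answer: A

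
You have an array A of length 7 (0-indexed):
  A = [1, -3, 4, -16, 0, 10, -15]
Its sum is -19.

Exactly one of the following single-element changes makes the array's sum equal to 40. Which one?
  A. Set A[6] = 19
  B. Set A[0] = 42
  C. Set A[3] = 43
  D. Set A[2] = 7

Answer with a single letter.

Answer: C

Derivation:
Option A: A[6] -15->19, delta=34, new_sum=-19+(34)=15
Option B: A[0] 1->42, delta=41, new_sum=-19+(41)=22
Option C: A[3] -16->43, delta=59, new_sum=-19+(59)=40 <-- matches target
Option D: A[2] 4->7, delta=3, new_sum=-19+(3)=-16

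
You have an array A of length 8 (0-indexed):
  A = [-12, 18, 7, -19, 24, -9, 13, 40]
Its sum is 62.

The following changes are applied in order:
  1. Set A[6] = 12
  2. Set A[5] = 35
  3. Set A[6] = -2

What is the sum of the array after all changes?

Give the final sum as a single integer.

Answer: 91

Derivation:
Initial sum: 62
Change 1: A[6] 13 -> 12, delta = -1, sum = 61
Change 2: A[5] -9 -> 35, delta = 44, sum = 105
Change 3: A[6] 12 -> -2, delta = -14, sum = 91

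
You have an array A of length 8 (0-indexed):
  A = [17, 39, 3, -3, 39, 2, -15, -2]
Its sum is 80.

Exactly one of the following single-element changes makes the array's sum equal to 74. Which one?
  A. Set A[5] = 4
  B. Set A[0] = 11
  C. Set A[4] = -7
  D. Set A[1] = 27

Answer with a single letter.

Option A: A[5] 2->4, delta=2, new_sum=80+(2)=82
Option B: A[0] 17->11, delta=-6, new_sum=80+(-6)=74 <-- matches target
Option C: A[4] 39->-7, delta=-46, new_sum=80+(-46)=34
Option D: A[1] 39->27, delta=-12, new_sum=80+(-12)=68

Answer: B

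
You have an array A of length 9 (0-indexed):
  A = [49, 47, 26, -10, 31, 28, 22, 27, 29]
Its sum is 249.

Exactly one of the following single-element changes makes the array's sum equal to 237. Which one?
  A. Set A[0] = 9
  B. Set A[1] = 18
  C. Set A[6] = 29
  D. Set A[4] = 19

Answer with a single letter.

Answer: D

Derivation:
Option A: A[0] 49->9, delta=-40, new_sum=249+(-40)=209
Option B: A[1] 47->18, delta=-29, new_sum=249+(-29)=220
Option C: A[6] 22->29, delta=7, new_sum=249+(7)=256
Option D: A[4] 31->19, delta=-12, new_sum=249+(-12)=237 <-- matches target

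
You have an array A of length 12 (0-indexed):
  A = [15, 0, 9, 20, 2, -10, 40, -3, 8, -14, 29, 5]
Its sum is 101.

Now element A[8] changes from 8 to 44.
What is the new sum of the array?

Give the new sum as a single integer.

Old value at index 8: 8
New value at index 8: 44
Delta = 44 - 8 = 36
New sum = old_sum + delta = 101 + (36) = 137

Answer: 137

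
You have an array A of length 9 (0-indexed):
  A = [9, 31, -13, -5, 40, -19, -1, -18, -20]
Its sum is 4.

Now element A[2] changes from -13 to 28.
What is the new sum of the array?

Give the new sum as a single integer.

Answer: 45

Derivation:
Old value at index 2: -13
New value at index 2: 28
Delta = 28 - -13 = 41
New sum = old_sum + delta = 4 + (41) = 45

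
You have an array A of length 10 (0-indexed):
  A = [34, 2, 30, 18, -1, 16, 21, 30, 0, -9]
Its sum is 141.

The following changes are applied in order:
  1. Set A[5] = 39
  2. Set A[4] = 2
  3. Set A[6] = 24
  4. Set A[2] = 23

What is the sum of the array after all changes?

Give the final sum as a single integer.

Answer: 163

Derivation:
Initial sum: 141
Change 1: A[5] 16 -> 39, delta = 23, sum = 164
Change 2: A[4] -1 -> 2, delta = 3, sum = 167
Change 3: A[6] 21 -> 24, delta = 3, sum = 170
Change 4: A[2] 30 -> 23, delta = -7, sum = 163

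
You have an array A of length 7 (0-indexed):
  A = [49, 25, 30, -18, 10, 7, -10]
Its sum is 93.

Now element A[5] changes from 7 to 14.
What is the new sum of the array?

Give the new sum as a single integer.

Answer: 100

Derivation:
Old value at index 5: 7
New value at index 5: 14
Delta = 14 - 7 = 7
New sum = old_sum + delta = 93 + (7) = 100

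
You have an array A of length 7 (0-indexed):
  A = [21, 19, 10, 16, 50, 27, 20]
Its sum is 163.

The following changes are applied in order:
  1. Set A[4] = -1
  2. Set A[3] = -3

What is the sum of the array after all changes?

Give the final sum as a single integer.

Answer: 93

Derivation:
Initial sum: 163
Change 1: A[4] 50 -> -1, delta = -51, sum = 112
Change 2: A[3] 16 -> -3, delta = -19, sum = 93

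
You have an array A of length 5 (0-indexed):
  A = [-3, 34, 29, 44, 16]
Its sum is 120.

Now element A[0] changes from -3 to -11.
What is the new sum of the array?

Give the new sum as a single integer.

Answer: 112

Derivation:
Old value at index 0: -3
New value at index 0: -11
Delta = -11 - -3 = -8
New sum = old_sum + delta = 120 + (-8) = 112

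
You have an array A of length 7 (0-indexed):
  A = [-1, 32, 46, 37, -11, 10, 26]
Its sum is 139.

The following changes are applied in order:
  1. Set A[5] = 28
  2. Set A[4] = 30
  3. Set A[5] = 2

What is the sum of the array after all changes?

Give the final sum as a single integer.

Initial sum: 139
Change 1: A[5] 10 -> 28, delta = 18, sum = 157
Change 2: A[4] -11 -> 30, delta = 41, sum = 198
Change 3: A[5] 28 -> 2, delta = -26, sum = 172

Answer: 172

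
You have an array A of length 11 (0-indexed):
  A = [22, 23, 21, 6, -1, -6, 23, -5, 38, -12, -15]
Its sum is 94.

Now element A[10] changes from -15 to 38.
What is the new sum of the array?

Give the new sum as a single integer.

Old value at index 10: -15
New value at index 10: 38
Delta = 38 - -15 = 53
New sum = old_sum + delta = 94 + (53) = 147

Answer: 147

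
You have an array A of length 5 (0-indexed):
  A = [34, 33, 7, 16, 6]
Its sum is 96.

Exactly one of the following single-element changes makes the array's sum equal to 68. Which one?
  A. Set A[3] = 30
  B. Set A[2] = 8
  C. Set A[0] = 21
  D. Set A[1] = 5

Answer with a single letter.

Option A: A[3] 16->30, delta=14, new_sum=96+(14)=110
Option B: A[2] 7->8, delta=1, new_sum=96+(1)=97
Option C: A[0] 34->21, delta=-13, new_sum=96+(-13)=83
Option D: A[1] 33->5, delta=-28, new_sum=96+(-28)=68 <-- matches target

Answer: D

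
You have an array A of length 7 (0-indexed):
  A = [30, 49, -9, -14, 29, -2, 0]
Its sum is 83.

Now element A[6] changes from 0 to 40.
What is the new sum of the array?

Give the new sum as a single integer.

Answer: 123

Derivation:
Old value at index 6: 0
New value at index 6: 40
Delta = 40 - 0 = 40
New sum = old_sum + delta = 83 + (40) = 123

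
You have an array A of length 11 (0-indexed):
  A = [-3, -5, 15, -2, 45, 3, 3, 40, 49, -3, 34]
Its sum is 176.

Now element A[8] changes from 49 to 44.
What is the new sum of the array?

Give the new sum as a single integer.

Old value at index 8: 49
New value at index 8: 44
Delta = 44 - 49 = -5
New sum = old_sum + delta = 176 + (-5) = 171

Answer: 171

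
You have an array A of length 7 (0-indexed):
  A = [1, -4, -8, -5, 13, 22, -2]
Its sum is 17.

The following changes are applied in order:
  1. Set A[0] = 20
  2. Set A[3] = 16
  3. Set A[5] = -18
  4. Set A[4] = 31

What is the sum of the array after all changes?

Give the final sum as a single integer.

Answer: 35

Derivation:
Initial sum: 17
Change 1: A[0] 1 -> 20, delta = 19, sum = 36
Change 2: A[3] -5 -> 16, delta = 21, sum = 57
Change 3: A[5] 22 -> -18, delta = -40, sum = 17
Change 4: A[4] 13 -> 31, delta = 18, sum = 35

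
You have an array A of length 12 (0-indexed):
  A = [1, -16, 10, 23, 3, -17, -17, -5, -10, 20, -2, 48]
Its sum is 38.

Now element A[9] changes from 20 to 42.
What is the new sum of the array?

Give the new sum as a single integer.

Answer: 60

Derivation:
Old value at index 9: 20
New value at index 9: 42
Delta = 42 - 20 = 22
New sum = old_sum + delta = 38 + (22) = 60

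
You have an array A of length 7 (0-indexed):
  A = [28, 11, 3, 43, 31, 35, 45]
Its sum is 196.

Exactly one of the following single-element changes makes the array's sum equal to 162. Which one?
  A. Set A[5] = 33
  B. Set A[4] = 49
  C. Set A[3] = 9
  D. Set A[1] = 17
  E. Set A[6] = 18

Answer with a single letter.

Answer: C

Derivation:
Option A: A[5] 35->33, delta=-2, new_sum=196+(-2)=194
Option B: A[4] 31->49, delta=18, new_sum=196+(18)=214
Option C: A[3] 43->9, delta=-34, new_sum=196+(-34)=162 <-- matches target
Option D: A[1] 11->17, delta=6, new_sum=196+(6)=202
Option E: A[6] 45->18, delta=-27, new_sum=196+(-27)=169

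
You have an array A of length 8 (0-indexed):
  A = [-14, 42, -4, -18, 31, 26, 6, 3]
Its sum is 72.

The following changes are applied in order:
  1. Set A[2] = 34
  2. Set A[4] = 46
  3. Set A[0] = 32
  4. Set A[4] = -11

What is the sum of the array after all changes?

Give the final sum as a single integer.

Answer: 114

Derivation:
Initial sum: 72
Change 1: A[2] -4 -> 34, delta = 38, sum = 110
Change 2: A[4] 31 -> 46, delta = 15, sum = 125
Change 3: A[0] -14 -> 32, delta = 46, sum = 171
Change 4: A[4] 46 -> -11, delta = -57, sum = 114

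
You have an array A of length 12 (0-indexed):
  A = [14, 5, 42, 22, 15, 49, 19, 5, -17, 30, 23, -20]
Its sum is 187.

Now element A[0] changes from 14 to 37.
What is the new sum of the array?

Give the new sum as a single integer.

Answer: 210

Derivation:
Old value at index 0: 14
New value at index 0: 37
Delta = 37 - 14 = 23
New sum = old_sum + delta = 187 + (23) = 210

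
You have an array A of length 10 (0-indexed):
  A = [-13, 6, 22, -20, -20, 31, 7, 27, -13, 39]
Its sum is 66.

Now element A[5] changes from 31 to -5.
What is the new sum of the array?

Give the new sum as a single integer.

Answer: 30

Derivation:
Old value at index 5: 31
New value at index 5: -5
Delta = -5 - 31 = -36
New sum = old_sum + delta = 66 + (-36) = 30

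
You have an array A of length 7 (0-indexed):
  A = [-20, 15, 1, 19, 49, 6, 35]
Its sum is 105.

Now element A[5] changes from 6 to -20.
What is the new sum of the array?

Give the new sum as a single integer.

Old value at index 5: 6
New value at index 5: -20
Delta = -20 - 6 = -26
New sum = old_sum + delta = 105 + (-26) = 79

Answer: 79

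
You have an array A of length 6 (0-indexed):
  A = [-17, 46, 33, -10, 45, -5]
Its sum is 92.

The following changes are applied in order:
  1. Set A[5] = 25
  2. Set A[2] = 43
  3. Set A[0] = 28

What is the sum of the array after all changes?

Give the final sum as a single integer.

Initial sum: 92
Change 1: A[5] -5 -> 25, delta = 30, sum = 122
Change 2: A[2] 33 -> 43, delta = 10, sum = 132
Change 3: A[0] -17 -> 28, delta = 45, sum = 177

Answer: 177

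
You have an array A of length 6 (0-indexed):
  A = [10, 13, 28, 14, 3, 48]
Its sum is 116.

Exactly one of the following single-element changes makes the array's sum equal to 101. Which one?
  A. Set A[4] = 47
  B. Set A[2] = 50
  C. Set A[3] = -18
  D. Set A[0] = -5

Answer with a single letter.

Answer: D

Derivation:
Option A: A[4] 3->47, delta=44, new_sum=116+(44)=160
Option B: A[2] 28->50, delta=22, new_sum=116+(22)=138
Option C: A[3] 14->-18, delta=-32, new_sum=116+(-32)=84
Option D: A[0] 10->-5, delta=-15, new_sum=116+(-15)=101 <-- matches target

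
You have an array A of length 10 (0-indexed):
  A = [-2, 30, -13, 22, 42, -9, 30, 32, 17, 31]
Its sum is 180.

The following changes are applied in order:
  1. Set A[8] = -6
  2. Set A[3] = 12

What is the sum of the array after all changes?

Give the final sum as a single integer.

Answer: 147

Derivation:
Initial sum: 180
Change 1: A[8] 17 -> -6, delta = -23, sum = 157
Change 2: A[3] 22 -> 12, delta = -10, sum = 147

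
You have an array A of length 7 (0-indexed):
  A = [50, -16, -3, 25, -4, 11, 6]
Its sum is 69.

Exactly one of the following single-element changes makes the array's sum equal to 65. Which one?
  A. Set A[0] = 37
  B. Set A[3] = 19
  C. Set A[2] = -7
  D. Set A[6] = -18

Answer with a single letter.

Answer: C

Derivation:
Option A: A[0] 50->37, delta=-13, new_sum=69+(-13)=56
Option B: A[3] 25->19, delta=-6, new_sum=69+(-6)=63
Option C: A[2] -3->-7, delta=-4, new_sum=69+(-4)=65 <-- matches target
Option D: A[6] 6->-18, delta=-24, new_sum=69+(-24)=45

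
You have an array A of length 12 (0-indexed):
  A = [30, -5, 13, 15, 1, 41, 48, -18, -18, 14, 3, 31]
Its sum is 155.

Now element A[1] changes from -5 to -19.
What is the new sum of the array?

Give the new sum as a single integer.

Old value at index 1: -5
New value at index 1: -19
Delta = -19 - -5 = -14
New sum = old_sum + delta = 155 + (-14) = 141

Answer: 141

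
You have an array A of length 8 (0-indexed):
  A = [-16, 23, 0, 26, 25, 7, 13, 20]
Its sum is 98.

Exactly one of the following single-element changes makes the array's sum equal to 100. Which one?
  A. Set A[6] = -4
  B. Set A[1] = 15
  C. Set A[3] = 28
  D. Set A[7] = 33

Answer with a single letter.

Answer: C

Derivation:
Option A: A[6] 13->-4, delta=-17, new_sum=98+(-17)=81
Option B: A[1] 23->15, delta=-8, new_sum=98+(-8)=90
Option C: A[3] 26->28, delta=2, new_sum=98+(2)=100 <-- matches target
Option D: A[7] 20->33, delta=13, new_sum=98+(13)=111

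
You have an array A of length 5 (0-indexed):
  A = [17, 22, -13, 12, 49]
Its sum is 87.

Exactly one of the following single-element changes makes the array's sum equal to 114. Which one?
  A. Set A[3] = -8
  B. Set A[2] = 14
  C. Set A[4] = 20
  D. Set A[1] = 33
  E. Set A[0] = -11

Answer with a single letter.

Option A: A[3] 12->-8, delta=-20, new_sum=87+(-20)=67
Option B: A[2] -13->14, delta=27, new_sum=87+(27)=114 <-- matches target
Option C: A[4] 49->20, delta=-29, new_sum=87+(-29)=58
Option D: A[1] 22->33, delta=11, new_sum=87+(11)=98
Option E: A[0] 17->-11, delta=-28, new_sum=87+(-28)=59

Answer: B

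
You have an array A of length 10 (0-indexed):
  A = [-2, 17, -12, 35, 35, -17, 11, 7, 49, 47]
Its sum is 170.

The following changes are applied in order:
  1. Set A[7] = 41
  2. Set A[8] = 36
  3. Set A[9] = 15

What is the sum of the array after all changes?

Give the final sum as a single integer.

Initial sum: 170
Change 1: A[7] 7 -> 41, delta = 34, sum = 204
Change 2: A[8] 49 -> 36, delta = -13, sum = 191
Change 3: A[9] 47 -> 15, delta = -32, sum = 159

Answer: 159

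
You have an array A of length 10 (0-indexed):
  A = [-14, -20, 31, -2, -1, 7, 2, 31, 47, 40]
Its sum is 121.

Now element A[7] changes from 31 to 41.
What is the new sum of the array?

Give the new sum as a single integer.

Answer: 131

Derivation:
Old value at index 7: 31
New value at index 7: 41
Delta = 41 - 31 = 10
New sum = old_sum + delta = 121 + (10) = 131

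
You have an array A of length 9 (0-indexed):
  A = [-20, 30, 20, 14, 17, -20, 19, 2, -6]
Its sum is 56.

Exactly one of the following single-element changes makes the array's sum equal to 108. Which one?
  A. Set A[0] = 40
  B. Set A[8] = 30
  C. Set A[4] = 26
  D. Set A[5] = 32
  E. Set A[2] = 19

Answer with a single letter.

Option A: A[0] -20->40, delta=60, new_sum=56+(60)=116
Option B: A[8] -6->30, delta=36, new_sum=56+(36)=92
Option C: A[4] 17->26, delta=9, new_sum=56+(9)=65
Option D: A[5] -20->32, delta=52, new_sum=56+(52)=108 <-- matches target
Option E: A[2] 20->19, delta=-1, new_sum=56+(-1)=55

Answer: D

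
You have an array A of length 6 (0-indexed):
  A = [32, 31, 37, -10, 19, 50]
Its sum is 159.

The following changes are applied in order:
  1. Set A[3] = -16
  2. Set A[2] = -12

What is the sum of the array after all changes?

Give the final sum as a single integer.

Initial sum: 159
Change 1: A[3] -10 -> -16, delta = -6, sum = 153
Change 2: A[2] 37 -> -12, delta = -49, sum = 104

Answer: 104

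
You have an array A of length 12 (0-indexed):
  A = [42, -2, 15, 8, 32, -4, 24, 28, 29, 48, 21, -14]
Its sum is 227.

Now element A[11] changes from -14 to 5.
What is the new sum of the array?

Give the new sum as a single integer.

Answer: 246

Derivation:
Old value at index 11: -14
New value at index 11: 5
Delta = 5 - -14 = 19
New sum = old_sum + delta = 227 + (19) = 246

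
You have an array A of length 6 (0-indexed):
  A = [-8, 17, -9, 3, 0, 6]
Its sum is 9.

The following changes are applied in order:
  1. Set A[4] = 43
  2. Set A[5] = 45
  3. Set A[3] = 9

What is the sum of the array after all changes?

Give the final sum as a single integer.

Answer: 97

Derivation:
Initial sum: 9
Change 1: A[4] 0 -> 43, delta = 43, sum = 52
Change 2: A[5] 6 -> 45, delta = 39, sum = 91
Change 3: A[3] 3 -> 9, delta = 6, sum = 97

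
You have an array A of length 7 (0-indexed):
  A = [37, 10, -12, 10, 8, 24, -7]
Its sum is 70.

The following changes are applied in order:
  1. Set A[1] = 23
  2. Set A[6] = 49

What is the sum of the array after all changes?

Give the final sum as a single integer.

Answer: 139

Derivation:
Initial sum: 70
Change 1: A[1] 10 -> 23, delta = 13, sum = 83
Change 2: A[6] -7 -> 49, delta = 56, sum = 139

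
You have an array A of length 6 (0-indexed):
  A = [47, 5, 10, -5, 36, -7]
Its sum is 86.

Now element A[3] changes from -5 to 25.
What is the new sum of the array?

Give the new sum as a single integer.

Old value at index 3: -5
New value at index 3: 25
Delta = 25 - -5 = 30
New sum = old_sum + delta = 86 + (30) = 116

Answer: 116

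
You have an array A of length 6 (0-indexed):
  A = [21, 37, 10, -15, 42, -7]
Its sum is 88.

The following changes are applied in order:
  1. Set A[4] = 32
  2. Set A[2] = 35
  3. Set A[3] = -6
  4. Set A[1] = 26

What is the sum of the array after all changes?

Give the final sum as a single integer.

Initial sum: 88
Change 1: A[4] 42 -> 32, delta = -10, sum = 78
Change 2: A[2] 10 -> 35, delta = 25, sum = 103
Change 3: A[3] -15 -> -6, delta = 9, sum = 112
Change 4: A[1] 37 -> 26, delta = -11, sum = 101

Answer: 101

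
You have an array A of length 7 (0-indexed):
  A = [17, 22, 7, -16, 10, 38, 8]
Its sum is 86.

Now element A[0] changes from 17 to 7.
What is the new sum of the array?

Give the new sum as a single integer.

Old value at index 0: 17
New value at index 0: 7
Delta = 7 - 17 = -10
New sum = old_sum + delta = 86 + (-10) = 76

Answer: 76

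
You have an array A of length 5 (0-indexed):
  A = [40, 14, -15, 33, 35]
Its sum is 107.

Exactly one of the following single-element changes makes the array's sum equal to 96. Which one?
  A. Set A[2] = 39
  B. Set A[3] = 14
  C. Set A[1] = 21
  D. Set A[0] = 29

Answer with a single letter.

Option A: A[2] -15->39, delta=54, new_sum=107+(54)=161
Option B: A[3] 33->14, delta=-19, new_sum=107+(-19)=88
Option C: A[1] 14->21, delta=7, new_sum=107+(7)=114
Option D: A[0] 40->29, delta=-11, new_sum=107+(-11)=96 <-- matches target

Answer: D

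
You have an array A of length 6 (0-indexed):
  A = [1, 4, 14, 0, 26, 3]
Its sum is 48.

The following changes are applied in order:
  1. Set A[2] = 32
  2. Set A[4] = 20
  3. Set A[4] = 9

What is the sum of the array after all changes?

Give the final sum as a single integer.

Answer: 49

Derivation:
Initial sum: 48
Change 1: A[2] 14 -> 32, delta = 18, sum = 66
Change 2: A[4] 26 -> 20, delta = -6, sum = 60
Change 3: A[4] 20 -> 9, delta = -11, sum = 49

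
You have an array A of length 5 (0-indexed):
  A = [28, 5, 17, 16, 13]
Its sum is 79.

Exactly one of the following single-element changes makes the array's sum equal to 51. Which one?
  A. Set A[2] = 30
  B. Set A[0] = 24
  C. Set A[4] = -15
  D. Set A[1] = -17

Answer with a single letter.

Answer: C

Derivation:
Option A: A[2] 17->30, delta=13, new_sum=79+(13)=92
Option B: A[0] 28->24, delta=-4, new_sum=79+(-4)=75
Option C: A[4] 13->-15, delta=-28, new_sum=79+(-28)=51 <-- matches target
Option D: A[1] 5->-17, delta=-22, new_sum=79+(-22)=57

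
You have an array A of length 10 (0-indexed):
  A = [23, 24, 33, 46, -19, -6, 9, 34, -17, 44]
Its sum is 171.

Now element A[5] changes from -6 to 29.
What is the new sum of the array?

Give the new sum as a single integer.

Old value at index 5: -6
New value at index 5: 29
Delta = 29 - -6 = 35
New sum = old_sum + delta = 171 + (35) = 206

Answer: 206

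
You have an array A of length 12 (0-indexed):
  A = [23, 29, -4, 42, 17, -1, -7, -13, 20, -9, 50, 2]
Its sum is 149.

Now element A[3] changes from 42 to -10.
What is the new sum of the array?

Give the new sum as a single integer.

Answer: 97

Derivation:
Old value at index 3: 42
New value at index 3: -10
Delta = -10 - 42 = -52
New sum = old_sum + delta = 149 + (-52) = 97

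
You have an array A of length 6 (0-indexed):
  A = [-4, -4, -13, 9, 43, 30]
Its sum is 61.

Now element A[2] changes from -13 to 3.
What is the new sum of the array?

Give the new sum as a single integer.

Answer: 77

Derivation:
Old value at index 2: -13
New value at index 2: 3
Delta = 3 - -13 = 16
New sum = old_sum + delta = 61 + (16) = 77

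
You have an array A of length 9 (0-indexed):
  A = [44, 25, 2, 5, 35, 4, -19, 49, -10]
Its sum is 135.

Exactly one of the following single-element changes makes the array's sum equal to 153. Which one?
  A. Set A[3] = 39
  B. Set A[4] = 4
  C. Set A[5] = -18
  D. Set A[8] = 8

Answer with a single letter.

Option A: A[3] 5->39, delta=34, new_sum=135+(34)=169
Option B: A[4] 35->4, delta=-31, new_sum=135+(-31)=104
Option C: A[5] 4->-18, delta=-22, new_sum=135+(-22)=113
Option D: A[8] -10->8, delta=18, new_sum=135+(18)=153 <-- matches target

Answer: D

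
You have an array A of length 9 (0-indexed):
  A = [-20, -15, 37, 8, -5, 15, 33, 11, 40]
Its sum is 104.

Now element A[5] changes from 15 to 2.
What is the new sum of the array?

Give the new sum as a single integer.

Answer: 91

Derivation:
Old value at index 5: 15
New value at index 5: 2
Delta = 2 - 15 = -13
New sum = old_sum + delta = 104 + (-13) = 91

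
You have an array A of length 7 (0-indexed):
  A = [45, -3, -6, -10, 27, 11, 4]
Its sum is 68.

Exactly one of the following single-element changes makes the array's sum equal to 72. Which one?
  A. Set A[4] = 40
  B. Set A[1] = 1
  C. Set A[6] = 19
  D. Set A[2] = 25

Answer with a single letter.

Answer: B

Derivation:
Option A: A[4] 27->40, delta=13, new_sum=68+(13)=81
Option B: A[1] -3->1, delta=4, new_sum=68+(4)=72 <-- matches target
Option C: A[6] 4->19, delta=15, new_sum=68+(15)=83
Option D: A[2] -6->25, delta=31, new_sum=68+(31)=99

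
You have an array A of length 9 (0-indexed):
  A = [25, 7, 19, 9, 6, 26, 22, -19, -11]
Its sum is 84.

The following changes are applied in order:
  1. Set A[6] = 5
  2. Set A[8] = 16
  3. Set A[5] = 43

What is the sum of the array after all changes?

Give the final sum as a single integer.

Initial sum: 84
Change 1: A[6] 22 -> 5, delta = -17, sum = 67
Change 2: A[8] -11 -> 16, delta = 27, sum = 94
Change 3: A[5] 26 -> 43, delta = 17, sum = 111

Answer: 111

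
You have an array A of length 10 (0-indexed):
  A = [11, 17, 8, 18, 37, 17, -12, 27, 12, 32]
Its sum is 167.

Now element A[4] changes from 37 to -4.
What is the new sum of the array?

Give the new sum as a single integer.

Answer: 126

Derivation:
Old value at index 4: 37
New value at index 4: -4
Delta = -4 - 37 = -41
New sum = old_sum + delta = 167 + (-41) = 126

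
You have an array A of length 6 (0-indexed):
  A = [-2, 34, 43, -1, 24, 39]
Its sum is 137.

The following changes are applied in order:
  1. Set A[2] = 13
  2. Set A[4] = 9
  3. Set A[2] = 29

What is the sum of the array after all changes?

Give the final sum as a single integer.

Initial sum: 137
Change 1: A[2] 43 -> 13, delta = -30, sum = 107
Change 2: A[4] 24 -> 9, delta = -15, sum = 92
Change 3: A[2] 13 -> 29, delta = 16, sum = 108

Answer: 108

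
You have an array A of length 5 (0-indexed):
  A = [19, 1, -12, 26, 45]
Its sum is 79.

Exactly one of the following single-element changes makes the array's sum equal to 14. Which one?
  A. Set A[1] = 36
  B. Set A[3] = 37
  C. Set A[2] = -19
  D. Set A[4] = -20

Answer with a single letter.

Answer: D

Derivation:
Option A: A[1] 1->36, delta=35, new_sum=79+(35)=114
Option B: A[3] 26->37, delta=11, new_sum=79+(11)=90
Option C: A[2] -12->-19, delta=-7, new_sum=79+(-7)=72
Option D: A[4] 45->-20, delta=-65, new_sum=79+(-65)=14 <-- matches target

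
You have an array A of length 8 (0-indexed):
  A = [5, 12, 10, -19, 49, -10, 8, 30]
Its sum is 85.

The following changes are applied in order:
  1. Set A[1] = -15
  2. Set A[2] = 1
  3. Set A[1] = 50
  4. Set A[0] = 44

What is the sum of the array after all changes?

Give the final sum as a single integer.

Initial sum: 85
Change 1: A[1] 12 -> -15, delta = -27, sum = 58
Change 2: A[2] 10 -> 1, delta = -9, sum = 49
Change 3: A[1] -15 -> 50, delta = 65, sum = 114
Change 4: A[0] 5 -> 44, delta = 39, sum = 153

Answer: 153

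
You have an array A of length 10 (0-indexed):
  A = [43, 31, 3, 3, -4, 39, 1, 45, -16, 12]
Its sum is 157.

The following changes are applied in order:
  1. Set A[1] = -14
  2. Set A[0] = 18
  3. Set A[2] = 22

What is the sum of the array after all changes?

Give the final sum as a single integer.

Answer: 106

Derivation:
Initial sum: 157
Change 1: A[1] 31 -> -14, delta = -45, sum = 112
Change 2: A[0] 43 -> 18, delta = -25, sum = 87
Change 3: A[2] 3 -> 22, delta = 19, sum = 106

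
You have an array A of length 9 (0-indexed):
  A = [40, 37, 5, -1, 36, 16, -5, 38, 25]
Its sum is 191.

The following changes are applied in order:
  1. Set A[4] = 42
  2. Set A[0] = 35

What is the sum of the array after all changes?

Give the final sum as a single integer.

Initial sum: 191
Change 1: A[4] 36 -> 42, delta = 6, sum = 197
Change 2: A[0] 40 -> 35, delta = -5, sum = 192

Answer: 192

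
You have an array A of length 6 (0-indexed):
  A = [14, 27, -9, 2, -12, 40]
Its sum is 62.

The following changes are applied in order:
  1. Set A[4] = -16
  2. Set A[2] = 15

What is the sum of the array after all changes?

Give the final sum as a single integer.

Answer: 82

Derivation:
Initial sum: 62
Change 1: A[4] -12 -> -16, delta = -4, sum = 58
Change 2: A[2] -9 -> 15, delta = 24, sum = 82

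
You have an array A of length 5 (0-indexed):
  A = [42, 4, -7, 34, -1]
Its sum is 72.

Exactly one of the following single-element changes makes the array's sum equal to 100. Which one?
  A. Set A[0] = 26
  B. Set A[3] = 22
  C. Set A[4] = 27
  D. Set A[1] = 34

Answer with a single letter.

Answer: C

Derivation:
Option A: A[0] 42->26, delta=-16, new_sum=72+(-16)=56
Option B: A[3] 34->22, delta=-12, new_sum=72+(-12)=60
Option C: A[4] -1->27, delta=28, new_sum=72+(28)=100 <-- matches target
Option D: A[1] 4->34, delta=30, new_sum=72+(30)=102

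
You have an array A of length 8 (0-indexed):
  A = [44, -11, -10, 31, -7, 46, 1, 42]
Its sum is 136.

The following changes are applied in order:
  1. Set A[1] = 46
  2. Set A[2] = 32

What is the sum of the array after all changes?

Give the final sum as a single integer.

Answer: 235

Derivation:
Initial sum: 136
Change 1: A[1] -11 -> 46, delta = 57, sum = 193
Change 2: A[2] -10 -> 32, delta = 42, sum = 235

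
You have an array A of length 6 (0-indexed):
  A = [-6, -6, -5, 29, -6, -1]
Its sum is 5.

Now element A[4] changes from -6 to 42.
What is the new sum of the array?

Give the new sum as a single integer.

Answer: 53

Derivation:
Old value at index 4: -6
New value at index 4: 42
Delta = 42 - -6 = 48
New sum = old_sum + delta = 5 + (48) = 53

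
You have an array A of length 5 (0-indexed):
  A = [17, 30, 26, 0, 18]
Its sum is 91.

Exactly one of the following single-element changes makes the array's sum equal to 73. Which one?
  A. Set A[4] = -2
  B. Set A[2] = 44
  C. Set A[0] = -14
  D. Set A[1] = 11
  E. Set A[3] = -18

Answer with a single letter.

Answer: E

Derivation:
Option A: A[4] 18->-2, delta=-20, new_sum=91+(-20)=71
Option B: A[2] 26->44, delta=18, new_sum=91+(18)=109
Option C: A[0] 17->-14, delta=-31, new_sum=91+(-31)=60
Option D: A[1] 30->11, delta=-19, new_sum=91+(-19)=72
Option E: A[3] 0->-18, delta=-18, new_sum=91+(-18)=73 <-- matches target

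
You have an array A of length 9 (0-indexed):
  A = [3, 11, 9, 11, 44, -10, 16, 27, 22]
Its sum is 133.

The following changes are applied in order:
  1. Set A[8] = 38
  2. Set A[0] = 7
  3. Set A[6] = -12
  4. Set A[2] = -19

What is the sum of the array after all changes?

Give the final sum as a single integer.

Initial sum: 133
Change 1: A[8] 22 -> 38, delta = 16, sum = 149
Change 2: A[0] 3 -> 7, delta = 4, sum = 153
Change 3: A[6] 16 -> -12, delta = -28, sum = 125
Change 4: A[2] 9 -> -19, delta = -28, sum = 97

Answer: 97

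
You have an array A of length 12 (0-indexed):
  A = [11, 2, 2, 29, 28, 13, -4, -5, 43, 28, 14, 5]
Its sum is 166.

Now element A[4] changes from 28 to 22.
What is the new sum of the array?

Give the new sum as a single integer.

Answer: 160

Derivation:
Old value at index 4: 28
New value at index 4: 22
Delta = 22 - 28 = -6
New sum = old_sum + delta = 166 + (-6) = 160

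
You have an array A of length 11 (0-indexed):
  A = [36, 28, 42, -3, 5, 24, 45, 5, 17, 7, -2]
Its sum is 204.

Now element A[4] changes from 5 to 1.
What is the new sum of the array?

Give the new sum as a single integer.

Answer: 200

Derivation:
Old value at index 4: 5
New value at index 4: 1
Delta = 1 - 5 = -4
New sum = old_sum + delta = 204 + (-4) = 200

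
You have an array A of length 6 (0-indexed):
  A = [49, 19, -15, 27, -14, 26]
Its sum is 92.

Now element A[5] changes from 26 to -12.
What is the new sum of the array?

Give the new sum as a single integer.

Answer: 54

Derivation:
Old value at index 5: 26
New value at index 5: -12
Delta = -12 - 26 = -38
New sum = old_sum + delta = 92 + (-38) = 54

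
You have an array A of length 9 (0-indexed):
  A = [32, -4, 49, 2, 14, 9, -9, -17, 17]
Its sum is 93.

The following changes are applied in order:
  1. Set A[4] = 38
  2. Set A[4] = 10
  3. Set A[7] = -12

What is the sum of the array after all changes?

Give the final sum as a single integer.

Answer: 94

Derivation:
Initial sum: 93
Change 1: A[4] 14 -> 38, delta = 24, sum = 117
Change 2: A[4] 38 -> 10, delta = -28, sum = 89
Change 3: A[7] -17 -> -12, delta = 5, sum = 94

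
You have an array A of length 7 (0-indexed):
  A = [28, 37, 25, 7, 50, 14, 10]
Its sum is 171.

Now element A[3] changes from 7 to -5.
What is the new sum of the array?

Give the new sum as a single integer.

Old value at index 3: 7
New value at index 3: -5
Delta = -5 - 7 = -12
New sum = old_sum + delta = 171 + (-12) = 159

Answer: 159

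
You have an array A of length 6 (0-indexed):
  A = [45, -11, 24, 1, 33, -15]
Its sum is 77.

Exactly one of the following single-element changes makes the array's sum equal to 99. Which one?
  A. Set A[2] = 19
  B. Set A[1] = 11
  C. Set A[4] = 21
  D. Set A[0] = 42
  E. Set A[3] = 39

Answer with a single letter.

Answer: B

Derivation:
Option A: A[2] 24->19, delta=-5, new_sum=77+(-5)=72
Option B: A[1] -11->11, delta=22, new_sum=77+(22)=99 <-- matches target
Option C: A[4] 33->21, delta=-12, new_sum=77+(-12)=65
Option D: A[0] 45->42, delta=-3, new_sum=77+(-3)=74
Option E: A[3] 1->39, delta=38, new_sum=77+(38)=115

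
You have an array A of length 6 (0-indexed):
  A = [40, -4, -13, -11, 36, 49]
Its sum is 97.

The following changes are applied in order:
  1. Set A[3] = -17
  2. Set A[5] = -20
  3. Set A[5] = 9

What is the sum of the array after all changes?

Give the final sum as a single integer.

Initial sum: 97
Change 1: A[3] -11 -> -17, delta = -6, sum = 91
Change 2: A[5] 49 -> -20, delta = -69, sum = 22
Change 3: A[5] -20 -> 9, delta = 29, sum = 51

Answer: 51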